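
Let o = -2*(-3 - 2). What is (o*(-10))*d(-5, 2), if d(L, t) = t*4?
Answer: -800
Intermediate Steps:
d(L, t) = 4*t
o = 10 (o = -2*(-5) = 10)
(o*(-10))*d(-5, 2) = (10*(-10))*(4*2) = -100*8 = -800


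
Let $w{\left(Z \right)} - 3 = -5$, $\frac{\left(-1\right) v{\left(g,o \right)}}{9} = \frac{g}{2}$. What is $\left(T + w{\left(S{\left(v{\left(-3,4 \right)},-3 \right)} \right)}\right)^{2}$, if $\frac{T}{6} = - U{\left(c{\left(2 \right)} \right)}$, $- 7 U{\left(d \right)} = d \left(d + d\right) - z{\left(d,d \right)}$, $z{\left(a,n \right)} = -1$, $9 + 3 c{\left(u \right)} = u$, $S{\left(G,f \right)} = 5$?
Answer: $\frac{29584}{441} \approx 67.084$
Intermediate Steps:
$v{\left(g,o \right)} = - \frac{9 g}{2}$ ($v{\left(g,o \right)} = - 9 \frac{g}{2} = - \frac{9 g}{2}$)
$w{\left(Z \right)} = -2$ ($w{\left(Z \right)} = 3 - 5 = -2$)
$c{\left(u \right)} = -3 + \frac{u}{3}$
$U{\left(d \right)} = - \frac{1}{7} - \frac{2 d^{2}}{7}$ ($U{\left(d \right)} = - \frac{d \left(d + d\right) - -1}{7} = - \frac{d 2 d + 1}{7} = - \frac{2 d^{2} + 1}{7} = - \frac{1 + 2 d^{2}}{7} = - \frac{1}{7} - \frac{2 d^{2}}{7}$)
$T = \frac{214}{21}$ ($T = 6 \left(- (- \frac{1}{7} - \frac{2 \left(-3 + \frac{1}{3} \cdot 2\right)^{2}}{7})\right) = 6 \left(- (- \frac{1}{7} - \frac{2 \left(-3 + \frac{2}{3}\right)^{2}}{7})\right) = 6 \left(- (- \frac{1}{7} - \frac{2 \left(- \frac{7}{3}\right)^{2}}{7})\right) = 6 \left(- (- \frac{1}{7} - \frac{14}{9})\right) = 6 \left(\left(-1\right) \left(- \frac{107}{63}\right)\right) = 6 \cdot \frac{107}{63} = \frac{214}{21} \approx 10.19$)
$\left(T + w{\left(S{\left(v{\left(-3,4 \right)},-3 \right)} \right)}\right)^{2} = \left(\frac{214}{21} - 2\right)^{2} = \left(\frac{172}{21}\right)^{2} = \frac{29584}{441}$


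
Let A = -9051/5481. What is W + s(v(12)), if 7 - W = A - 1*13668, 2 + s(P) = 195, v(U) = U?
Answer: 3619979/261 ≈ 13870.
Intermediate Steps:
A = -431/261 (A = -9051*1/5481 = -431/261 ≈ -1.6513)
s(P) = 193 (s(P) = -2 + 195 = 193)
W = 3569606/261 (W = 7 - (-431/261 - 1*13668) = 7 - (-431/261 - 13668) = 7 - 1*(-3567779/261) = 7 + 3567779/261 = 3569606/261 ≈ 13677.)
W + s(v(12)) = 3569606/261 + 193 = 3619979/261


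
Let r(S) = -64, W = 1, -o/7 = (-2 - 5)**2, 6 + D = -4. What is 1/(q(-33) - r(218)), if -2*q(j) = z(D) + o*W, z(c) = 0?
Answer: 2/471 ≈ 0.0042463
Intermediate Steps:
D = -10 (D = -6 - 4 = -10)
o = -343 (o = -7*(-2 - 5)**2 = -7*(-7)**2 = -7*49 = -343)
q(j) = 343/2 (q(j) = -(0 - 343*1)/2 = -(0 - 343)/2 = -1/2*(-343) = 343/2)
1/(q(-33) - r(218)) = 1/(343/2 - 1*(-64)) = 1/(343/2 + 64) = 1/(471/2) = 2/471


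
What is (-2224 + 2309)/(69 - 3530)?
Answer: -85/3461 ≈ -0.024559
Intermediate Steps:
(-2224 + 2309)/(69 - 3530) = 85/(-3461) = 85*(-1/3461) = -85/3461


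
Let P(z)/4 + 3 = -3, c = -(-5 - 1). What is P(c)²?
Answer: 576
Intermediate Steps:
c = 6 (c = -1*(-6) = 6)
P(z) = -24 (P(z) = -12 + 4*(-3) = -12 - 12 = -24)
P(c)² = (-24)² = 576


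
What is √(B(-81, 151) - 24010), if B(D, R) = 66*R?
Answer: 2*I*√3511 ≈ 118.51*I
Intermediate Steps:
√(B(-81, 151) - 24010) = √(66*151 - 24010) = √(9966 - 24010) = √(-14044) = 2*I*√3511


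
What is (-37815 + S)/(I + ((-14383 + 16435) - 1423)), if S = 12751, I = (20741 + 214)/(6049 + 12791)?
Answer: -31480384/791421 ≈ -39.777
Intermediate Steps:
I = 1397/1256 (I = 20955/18840 = 20955*(1/18840) = 1397/1256 ≈ 1.1123)
(-37815 + S)/(I + ((-14383 + 16435) - 1423)) = (-37815 + 12751)/(1397/1256 + ((-14383 + 16435) - 1423)) = -25064/(1397/1256 + (2052 - 1423)) = -25064/(1397/1256 + 629) = -25064/791421/1256 = -25064*1256/791421 = -31480384/791421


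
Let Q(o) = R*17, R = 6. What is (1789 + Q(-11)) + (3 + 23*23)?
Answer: 2423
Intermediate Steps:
Q(o) = 102 (Q(o) = 6*17 = 102)
(1789 + Q(-11)) + (3 + 23*23) = (1789 + 102) + (3 + 23*23) = 1891 + (3 + 529) = 1891 + 532 = 2423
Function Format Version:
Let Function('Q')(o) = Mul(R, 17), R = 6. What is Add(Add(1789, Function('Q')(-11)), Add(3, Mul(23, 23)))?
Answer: 2423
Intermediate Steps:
Function('Q')(o) = 102 (Function('Q')(o) = Mul(6, 17) = 102)
Add(Add(1789, Function('Q')(-11)), Add(3, Mul(23, 23))) = Add(Add(1789, 102), Add(3, Mul(23, 23))) = Add(1891, Add(3, 529)) = Add(1891, 532) = 2423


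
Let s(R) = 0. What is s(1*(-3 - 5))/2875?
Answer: 0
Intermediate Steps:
s(1*(-3 - 5))/2875 = 0/2875 = (1/2875)*0 = 0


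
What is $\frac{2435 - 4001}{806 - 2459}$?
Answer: $\frac{18}{19} \approx 0.94737$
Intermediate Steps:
$\frac{2435 - 4001}{806 - 2459} = - \frac{1566}{-1653} = \left(-1566\right) \left(- \frac{1}{1653}\right) = \frac{18}{19}$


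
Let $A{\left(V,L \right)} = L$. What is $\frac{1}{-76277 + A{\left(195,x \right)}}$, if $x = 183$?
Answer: $- \frac{1}{76094} \approx -1.3142 \cdot 10^{-5}$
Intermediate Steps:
$\frac{1}{-76277 + A{\left(195,x \right)}} = \frac{1}{-76277 + 183} = \frac{1}{-76094} = - \frac{1}{76094}$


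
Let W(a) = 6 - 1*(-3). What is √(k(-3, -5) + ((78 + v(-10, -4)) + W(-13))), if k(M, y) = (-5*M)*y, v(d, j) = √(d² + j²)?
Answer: √(12 + 2*√29) ≈ 4.7718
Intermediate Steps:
W(a) = 9 (W(a) = 6 + 3 = 9)
k(M, y) = -5*M*y
√(k(-3, -5) + ((78 + v(-10, -4)) + W(-13))) = √(-5*(-3)*(-5) + ((78 + √((-10)² + (-4)²)) + 9)) = √(-75 + ((78 + √(100 + 16)) + 9)) = √(-75 + ((78 + √116) + 9)) = √(-75 + ((78 + 2*√29) + 9)) = √(-75 + (87 + 2*√29)) = √(12 + 2*√29)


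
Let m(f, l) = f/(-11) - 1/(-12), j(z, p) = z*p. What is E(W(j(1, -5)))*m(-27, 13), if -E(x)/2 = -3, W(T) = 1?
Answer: 335/22 ≈ 15.227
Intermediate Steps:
j(z, p) = p*z
m(f, l) = 1/12 - f/11 (m(f, l) = f*(-1/11) - 1*(-1/12) = -f/11 + 1/12 = 1/12 - f/11)
E(x) = 6 (E(x) = -2*(-3) = 6)
E(W(j(1, -5)))*m(-27, 13) = 6*(1/12 - 1/11*(-27)) = 6*(1/12 + 27/11) = 6*(335/132) = 335/22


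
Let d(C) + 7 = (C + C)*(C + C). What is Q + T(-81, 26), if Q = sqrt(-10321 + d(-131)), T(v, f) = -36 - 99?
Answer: -135 + 2*sqrt(14579) ≈ 106.49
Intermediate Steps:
d(C) = -7 + 4*C**2 (d(C) = -7 + (C + C)*(C + C) = -7 + (2*C)*(2*C) = -7 + 4*C**2)
T(v, f) = -135
Q = 2*sqrt(14579) (Q = sqrt(-10321 + (-7 + 4*(-131)**2)) = sqrt(-10321 + (-7 + 4*17161)) = sqrt(-10321 + (-7 + 68644)) = sqrt(-10321 + 68637) = sqrt(58316) = 2*sqrt(14579) ≈ 241.49)
Q + T(-81, 26) = 2*sqrt(14579) - 135 = -135 + 2*sqrt(14579)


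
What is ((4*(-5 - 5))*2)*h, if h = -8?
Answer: 640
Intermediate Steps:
((4*(-5 - 5))*2)*h = ((4*(-5 - 5))*2)*(-8) = ((4*(-10))*2)*(-8) = -40*2*(-8) = -80*(-8) = 640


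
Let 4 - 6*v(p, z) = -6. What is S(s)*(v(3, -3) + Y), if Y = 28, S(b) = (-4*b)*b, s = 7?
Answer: -17444/3 ≈ -5814.7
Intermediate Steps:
v(p, z) = 5/3 (v(p, z) = ⅔ - ⅙*(-6) = ⅔ + 1 = 5/3)
S(b) = -4*b²
S(s)*(v(3, -3) + Y) = (-4*7²)*(5/3 + 28) = -4*49*(89/3) = -196*89/3 = -17444/3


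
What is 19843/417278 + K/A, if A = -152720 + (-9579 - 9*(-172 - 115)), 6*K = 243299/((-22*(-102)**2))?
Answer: 2176256927434493/45763390437031872 ≈ 0.047555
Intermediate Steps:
K = -243299/1373328 (K = (243299/((-22*(-102)**2)))/6 = (243299/((-22*10404)))/6 = (243299/(-228888))/6 = (243299*(-1/228888))/6 = (1/6)*(-243299/228888) = -243299/1373328 ≈ -0.17716)
A = -159716 (A = -152720 + (-9579 - 9*(-287)) = -152720 + (-9579 + 2583) = -152720 - 6996 = -159716)
19843/417278 + K/A = 19843/417278 - 243299/1373328/(-159716) = 19843*(1/417278) - 243299/1373328*(-1/159716) = 19843/417278 + 243299/219342454848 = 2176256927434493/45763390437031872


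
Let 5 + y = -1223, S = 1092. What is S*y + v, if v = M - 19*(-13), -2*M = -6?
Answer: -1340726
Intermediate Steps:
M = 3 (M = -½*(-6) = 3)
y = -1228 (y = -5 - 1223 = -1228)
v = 250 (v = 3 - 19*(-13) = 3 + 247 = 250)
S*y + v = 1092*(-1228) + 250 = -1340976 + 250 = -1340726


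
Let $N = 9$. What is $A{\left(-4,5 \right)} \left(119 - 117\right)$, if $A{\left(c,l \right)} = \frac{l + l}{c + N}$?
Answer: $4$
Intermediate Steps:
$A{\left(c,l \right)} = \frac{2 l}{9 + c}$ ($A{\left(c,l \right)} = \frac{l + l}{c + 9} = \frac{2 l}{9 + c}$)
$A{\left(-4,5 \right)} \left(119 - 117\right) = 2 \cdot 5 \frac{1}{9 - 4} \left(119 - 117\right) = 2 \cdot 5 \cdot \frac{1}{5} \cdot 2 = 2 \cdot 2 = 4$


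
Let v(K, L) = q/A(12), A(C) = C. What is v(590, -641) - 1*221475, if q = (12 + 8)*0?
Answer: -221475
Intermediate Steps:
q = 0 (q = 20*0 = 0)
v(K, L) = 0 (v(K, L) = 0/12 = 0*(1/12) = 0)
v(590, -641) - 1*221475 = 0 - 1*221475 = 0 - 221475 = -221475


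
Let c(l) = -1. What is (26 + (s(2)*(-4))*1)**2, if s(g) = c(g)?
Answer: 900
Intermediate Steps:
s(g) = -1
(26 + (s(2)*(-4))*1)**2 = (26 - 1*(-4)*1)**2 = (26 + 4*1)**2 = (26 + 4)**2 = 30**2 = 900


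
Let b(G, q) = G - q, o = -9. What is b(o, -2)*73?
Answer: -511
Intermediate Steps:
b(o, -2)*73 = (-9 - 1*(-2))*73 = (-9 + 2)*73 = -7*73 = -511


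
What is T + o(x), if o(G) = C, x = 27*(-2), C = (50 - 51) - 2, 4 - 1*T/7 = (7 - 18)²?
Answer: -822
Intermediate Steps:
T = -819 (T = 28 - 7*(7 - 18)² = 28 - 7*(-11)² = 28 - 7*121 = 28 - 847 = -819)
C = -3 (C = -1 - 2 = -3)
x = -54
o(G) = -3
T + o(x) = -819 - 3 = -822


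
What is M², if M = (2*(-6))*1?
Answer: 144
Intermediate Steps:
M = -12 (M = -12*1 = -12)
M² = (-12)² = 144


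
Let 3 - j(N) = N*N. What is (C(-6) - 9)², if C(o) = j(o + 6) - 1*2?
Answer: 64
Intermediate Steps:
j(N) = 3 - N² (j(N) = 3 - N*N = 3 - N²)
C(o) = 1 - (6 + o)² (C(o) = (3 - (o + 6)²) - 1*2 = (3 - (6 + o)²) - 2 = 1 - (6 + o)²)
(C(-6) - 9)² = ((1 - (6 - 6)²) - 9)² = ((1 - 1*0²) - 9)² = ((1 - 1*0) - 9)² = ((1 + 0) - 9)² = (1 - 9)² = (-8)² = 64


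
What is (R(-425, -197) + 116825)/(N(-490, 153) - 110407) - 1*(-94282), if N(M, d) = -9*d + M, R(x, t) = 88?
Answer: 10585300355/112274 ≈ 94281.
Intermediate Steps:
N(M, d) = M - 9*d
(R(-425, -197) + 116825)/(N(-490, 153) - 110407) - 1*(-94282) = (88 + 116825)/((-490 - 9*153) - 110407) - 1*(-94282) = 116913/((-490 - 1377) - 110407) + 94282 = 116913/(-1867 - 110407) + 94282 = 116913/(-112274) + 94282 = 116913*(-1/112274) + 94282 = -116913/112274 + 94282 = 10585300355/112274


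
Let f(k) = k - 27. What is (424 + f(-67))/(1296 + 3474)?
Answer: 11/159 ≈ 0.069182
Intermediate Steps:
f(k) = -27 + k
(424 + f(-67))/(1296 + 3474) = (424 + (-27 - 67))/(1296 + 3474) = (424 - 94)/4770 = 330*(1/4770) = 11/159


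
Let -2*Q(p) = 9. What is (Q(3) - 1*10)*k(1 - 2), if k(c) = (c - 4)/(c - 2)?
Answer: -145/6 ≈ -24.167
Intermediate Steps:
Q(p) = -9/2 (Q(p) = -½*9 = -9/2)
k(c) = (-4 + c)/(-2 + c)
(Q(3) - 1*10)*k(1 - 2) = (-9/2 - 1*10)*((-4 + (1 - 2))/(-2 + (1 - 2))) = (-9/2 - 10)*((-4 - 1)/(-2 - 1)) = -29*(-5)/(2*(-3)) = -(-29)*(-5)/6 = -29/2*5/3 = -145/6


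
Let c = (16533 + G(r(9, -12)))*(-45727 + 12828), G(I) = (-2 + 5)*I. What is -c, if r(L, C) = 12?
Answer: 545103531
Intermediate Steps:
G(I) = 3*I
c = -545103531 (c = (16533 + 3*12)*(-45727 + 12828) = (16533 + 36)*(-32899) = 16569*(-32899) = -545103531)
-c = -1*(-545103531) = 545103531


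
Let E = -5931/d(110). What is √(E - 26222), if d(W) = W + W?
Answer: I*√317612405/110 ≈ 162.02*I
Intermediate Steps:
d(W) = 2*W
E = -5931/220 (E = -5931/(2*110) = -5931/220 ≈ -26.959)
√(E - 26222) = √(-5931/220 - 26222) = √(-5774771/220) = I*√317612405/110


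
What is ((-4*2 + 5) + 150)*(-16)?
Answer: -2352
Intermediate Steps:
((-4*2 + 5) + 150)*(-16) = ((-8 + 5) + 150)*(-16) = (-3 + 150)*(-16) = 147*(-16) = -2352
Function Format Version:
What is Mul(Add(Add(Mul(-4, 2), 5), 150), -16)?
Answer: -2352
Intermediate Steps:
Mul(Add(Add(Mul(-4, 2), 5), 150), -16) = Mul(Add(Add(-8, 5), 150), -16) = Mul(Add(-3, 150), -16) = Mul(147, -16) = -2352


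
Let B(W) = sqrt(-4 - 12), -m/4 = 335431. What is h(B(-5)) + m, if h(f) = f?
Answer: -1341724 + 4*I ≈ -1.3417e+6 + 4.0*I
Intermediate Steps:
m = -1341724 (m = -4*335431 = -1341724)
B(W) = 4*I (B(W) = sqrt(-16) = 4*I)
h(B(-5)) + m = 4*I - 1341724 = -1341724 + 4*I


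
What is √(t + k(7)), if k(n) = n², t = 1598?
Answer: 3*√183 ≈ 40.583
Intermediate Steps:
√(t + k(7)) = √(1598 + 7²) = √(1598 + 49) = √1647 = 3*√183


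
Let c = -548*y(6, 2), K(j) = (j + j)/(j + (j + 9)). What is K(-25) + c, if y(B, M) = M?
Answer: -44886/41 ≈ -1094.8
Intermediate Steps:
K(j) = 2*j/(9 + 2*j) (K(j) = (2*j)/(j + (9 + j)) = (2*j)/(9 + 2*j) = 2*j/(9 + 2*j))
c = -1096 (c = -548*2 = -1096)
K(-25) + c = 2*(-25)/(9 + 2*(-25)) - 1096 = 2*(-25)/(9 - 50) - 1096 = 2*(-25)/(-41) - 1096 = 2*(-25)*(-1/41) - 1096 = 50/41 - 1096 = -44886/41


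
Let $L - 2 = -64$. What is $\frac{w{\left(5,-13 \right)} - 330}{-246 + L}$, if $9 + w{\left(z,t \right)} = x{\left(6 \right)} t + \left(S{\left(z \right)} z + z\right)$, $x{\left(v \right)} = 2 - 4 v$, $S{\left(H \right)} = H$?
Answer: $\frac{23}{308} \approx 0.074675$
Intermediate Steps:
$L = -62$ ($L = 2 - 64 = -62$)
$w{\left(z,t \right)} = -9 + z + z^{2} - 22 t$ ($w{\left(z,t \right)} = -9 + \left(\left(2 - 24\right) t + \left(z z + z\right)\right) = -9 + \left(\left(2 - 24\right) t + \left(z^{2} + z\right)\right) = -9 - \left(- z - z^{2} + 22 t\right) = -9 + \left(z + z^{2} - 22 t\right) = -9 + z + z^{2} - 22 t$)
$\frac{w{\left(5,-13 \right)} - 330}{-246 + L} = \frac{\left(-9 + 5 + 5^{2} - -286\right) - 330}{-246 - 62} = \frac{\left(-9 + 5 + 25 + 286\right) - 330}{-308} = \left(307 - 330\right) \left(- \frac{1}{308}\right) = \left(-23\right) \left(- \frac{1}{308}\right) = \frac{23}{308}$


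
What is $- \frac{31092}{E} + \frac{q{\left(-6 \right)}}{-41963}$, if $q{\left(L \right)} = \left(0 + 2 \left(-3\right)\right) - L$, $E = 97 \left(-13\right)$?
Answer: $\frac{31092}{1261} \approx 24.657$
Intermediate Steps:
$E = -1261$
$q{\left(L \right)} = -6 - L$ ($q{\left(L \right)} = \left(0 - 6\right) - L = -6 - L$)
$- \frac{31092}{E} + \frac{q{\left(-6 \right)}}{-41963} = - \frac{31092}{-1261} + \frac{-6 - -6}{-41963} = \left(-31092\right) \left(- \frac{1}{1261}\right) + \left(-6 + 6\right) \left(- \frac{1}{41963}\right) = \frac{31092}{1261} + 0 \left(- \frac{1}{41963}\right) = \frac{31092}{1261} + 0 = \frac{31092}{1261}$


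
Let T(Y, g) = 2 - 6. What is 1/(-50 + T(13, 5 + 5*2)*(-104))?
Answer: 1/366 ≈ 0.0027322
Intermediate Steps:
T(Y, g) = -4
1/(-50 + T(13, 5 + 5*2)*(-104)) = 1/(-50 - 4*(-104)) = 1/(-50 + 416) = 1/366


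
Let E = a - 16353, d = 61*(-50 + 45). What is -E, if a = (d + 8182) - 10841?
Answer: 19317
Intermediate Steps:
d = -305 (d = 61*(-5) = -305)
a = -2964 (a = (-305 + 8182) - 10841 = 7877 - 10841 = -2964)
E = -19317 (E = -2964 - 16353 = -19317)
-E = -1*(-19317) = 19317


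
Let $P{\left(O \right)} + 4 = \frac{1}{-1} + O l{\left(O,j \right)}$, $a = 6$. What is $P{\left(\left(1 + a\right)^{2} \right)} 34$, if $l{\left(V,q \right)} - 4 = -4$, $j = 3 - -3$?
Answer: $-170$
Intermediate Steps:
$j = 6$ ($j = 3 + 3 = 6$)
$l{\left(V,q \right)} = 0$ ($l{\left(V,q \right)} = 4 - 4 = 0$)
$P{\left(O \right)} = -5$ ($P{\left(O \right)} = -4 + \left(\frac{1}{-1} + O 0\right) = -4 + \left(-1 + 0\right) = -4 - 1 = -5$)
$P{\left(\left(1 + a\right)^{2} \right)} 34 = \left(-5\right) 34 = -170$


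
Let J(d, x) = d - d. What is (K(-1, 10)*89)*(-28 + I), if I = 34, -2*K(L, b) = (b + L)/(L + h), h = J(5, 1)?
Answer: 2403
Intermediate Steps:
J(d, x) = 0
h = 0
K(L, b) = -(L + b)/(2*L) (K(L, b) = -(b + L)/(2*(L + 0)) = -(L + b)/(2*L))
(K(-1, 10)*89)*(-28 + I) = (((½)*(-1*(-1) - 1*10)/(-1))*89)*(-28 + 34) = (((½)*(-1)*(1 - 10))*89)*6 = (((½)*(-1)*(-9))*89)*6 = ((9/2)*89)*6 = (801/2)*6 = 2403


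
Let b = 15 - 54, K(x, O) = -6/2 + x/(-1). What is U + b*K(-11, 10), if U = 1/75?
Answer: -23399/75 ≈ -311.99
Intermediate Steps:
K(x, O) = -3 - x (K(x, O) = -6*1/2 + x*(-1) = -3 - x)
U = 1/75 ≈ 0.013333
b = -39
U + b*K(-11, 10) = 1/75 - 39*(-3 - 1*(-11)) = 1/75 - 39*(-3 + 11) = 1/75 - 39*8 = 1/75 - 312 = -23399/75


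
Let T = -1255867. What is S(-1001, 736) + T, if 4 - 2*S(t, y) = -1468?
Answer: -1255131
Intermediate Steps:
S(t, y) = 736 (S(t, y) = 2 - 1/2*(-1468) = 2 + 734 = 736)
S(-1001, 736) + T = 736 - 1255867 = -1255131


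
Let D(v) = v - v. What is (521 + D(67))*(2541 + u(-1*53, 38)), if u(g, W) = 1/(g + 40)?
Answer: 17209672/13 ≈ 1.3238e+6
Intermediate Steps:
D(v) = 0
u(g, W) = 1/(40 + g)
(521 + D(67))*(2541 + u(-1*53, 38)) = (521 + 0)*(2541 + 1/(40 - 1*53)) = 521*(2541 + 1/(40 - 53)) = 521*(2541 + 1/(-13)) = 521*(2541 - 1/13) = 521*(33032/13) = 17209672/13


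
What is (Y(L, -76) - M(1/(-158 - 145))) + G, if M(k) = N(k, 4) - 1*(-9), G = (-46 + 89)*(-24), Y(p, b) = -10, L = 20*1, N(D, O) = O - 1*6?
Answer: -1049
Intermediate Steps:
N(D, O) = -6 + O (N(D, O) = O - 6 = -6 + O)
L = 20
G = -1032 (G = 43*(-24) = -1032)
M(k) = 7 (M(k) = (-6 + 4) - 1*(-9) = -2 + 9 = 7)
(Y(L, -76) - M(1/(-158 - 145))) + G = (-10 - 1*7) - 1032 = (-10 - 7) - 1032 = -17 - 1032 = -1049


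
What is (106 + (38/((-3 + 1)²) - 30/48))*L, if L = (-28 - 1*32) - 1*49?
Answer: -100171/8 ≈ -12521.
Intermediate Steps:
L = -109 (L = (-28 - 32) - 49 = -60 - 49 = -109)
(106 + (38/((-3 + 1)²) - 30/48))*L = (106 + (38/((-3 + 1)²) - 30/48))*(-109) = (106 + (38/((-2)²) - 30*1/48))*(-109) = (106 + (38/4 - 5/8))*(-109) = (106 + (38*(¼) - 5/8))*(-109) = (106 + (19/2 - 5/8))*(-109) = (106 + 71/8)*(-109) = (919/8)*(-109) = -100171/8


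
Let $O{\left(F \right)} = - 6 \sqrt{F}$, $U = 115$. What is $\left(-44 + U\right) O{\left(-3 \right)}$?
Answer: $- 426 i \sqrt{3} \approx - 737.85 i$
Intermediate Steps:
$\left(-44 + U\right) O{\left(-3 \right)} = \left(-44 + 115\right) \left(- 6 \sqrt{-3}\right) = 71 \left(- 6 i \sqrt{3}\right) = - 426 i \sqrt{3}$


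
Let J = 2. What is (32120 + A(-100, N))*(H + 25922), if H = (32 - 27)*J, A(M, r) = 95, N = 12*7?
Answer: 835399380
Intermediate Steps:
N = 84
H = 10 (H = (32 - 27)*2 = 5*2 = 10)
(32120 + A(-100, N))*(H + 25922) = (32120 + 95)*(10 + 25922) = 32215*25932 = 835399380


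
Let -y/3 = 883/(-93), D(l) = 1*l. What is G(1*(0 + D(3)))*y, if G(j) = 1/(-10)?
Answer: -883/310 ≈ -2.8484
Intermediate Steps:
D(l) = l
G(j) = -⅒
y = 883/31 (y = -2649/(-93) = -2649*(-1)/93 = -3*(-883/93) = 883/31 ≈ 28.484)
G(1*(0 + D(3)))*y = -⅒*883/31 = -883/310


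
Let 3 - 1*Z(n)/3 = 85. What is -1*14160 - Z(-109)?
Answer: -13914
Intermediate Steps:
Z(n) = -246 (Z(n) = 9 - 3*85 = 9 - 255 = -246)
-1*14160 - Z(-109) = -1*14160 - 1*(-246) = -14160 + 246 = -13914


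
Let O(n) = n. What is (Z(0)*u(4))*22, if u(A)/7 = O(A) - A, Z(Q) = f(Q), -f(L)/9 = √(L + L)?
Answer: 0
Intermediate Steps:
f(L) = -9*√2*√L (f(L) = -9*√(L + L) = -9*√2*√L)
Z(Q) = -9*√2*√Q
u(A) = 0 (u(A) = 7*(A - A) = 7*0 = 0)
(Z(0)*u(4))*22 = (-9*√2*√0*0)*22 = (-9*√2*0*0)*22 = (0*0)*22 = 0*22 = 0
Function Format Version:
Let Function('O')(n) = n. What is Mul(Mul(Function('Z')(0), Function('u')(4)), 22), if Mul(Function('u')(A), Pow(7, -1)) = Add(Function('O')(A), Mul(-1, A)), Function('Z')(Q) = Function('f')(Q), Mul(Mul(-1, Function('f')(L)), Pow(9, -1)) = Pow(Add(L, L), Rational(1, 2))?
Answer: 0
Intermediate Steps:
Function('f')(L) = Mul(-9, Pow(2, Rational(1, 2)), Pow(L, Rational(1, 2))) (Function('f')(L) = Mul(-9, Pow(Add(L, L), Rational(1, 2))) = Mul(-9, Pow(Mul(2, L), Rational(1, 2))) = Mul(-9, Mul(Pow(2, Rational(1, 2)), Pow(L, Rational(1, 2)))) = Mul(-9, Pow(2, Rational(1, 2)), Pow(L, Rational(1, 2))))
Function('Z')(Q) = Mul(-9, Pow(2, Rational(1, 2)), Pow(Q, Rational(1, 2)))
Function('u')(A) = 0 (Function('u')(A) = Mul(7, Add(A, Mul(-1, A))) = Mul(7, 0) = 0)
Mul(Mul(Function('Z')(0), Function('u')(4)), 22) = Mul(Mul(Mul(-9, Pow(2, Rational(1, 2)), Pow(0, Rational(1, 2))), 0), 22) = Mul(Mul(Mul(-9, Pow(2, Rational(1, 2)), 0), 0), 22) = Mul(Mul(0, 0), 22) = Mul(0, 22) = 0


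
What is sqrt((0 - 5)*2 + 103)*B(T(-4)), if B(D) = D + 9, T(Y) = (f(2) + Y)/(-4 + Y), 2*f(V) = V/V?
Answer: 151*sqrt(93)/16 ≈ 91.012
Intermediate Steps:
f(V) = 1/2 (f(V) = (V/V)/2 = (1/2)*1 = 1/2)
T(Y) = (1/2 + Y)/(-4 + Y)
B(D) = 9 + D
sqrt((0 - 5)*2 + 103)*B(T(-4)) = sqrt((0 - 5)*2 + 103)*(9 + (1/2 - 4)/(-4 - 4)) = sqrt(-5*2 + 103)*(9 - 7/2/(-8)) = sqrt(-10 + 103)*(9 - 1/8*(-7/2)) = sqrt(93)*(9 + 7/16) = sqrt(93)*(151/16) = 151*sqrt(93)/16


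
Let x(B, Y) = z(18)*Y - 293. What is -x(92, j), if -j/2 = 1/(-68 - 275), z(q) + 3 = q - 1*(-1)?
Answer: 100467/343 ≈ 292.91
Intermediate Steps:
z(q) = -2 + q (z(q) = -3 + (q - 1*(-1)) = -3 + (q + 1) = -3 + (1 + q) = -2 + q)
j = 2/343 (j = -2/(-68 - 275) = -2/(-343) = -2*(-1/343) = 2/343 ≈ 0.0058309)
x(B, Y) = -293 + 16*Y (x(B, Y) = (-2 + 18)*Y - 293 = 16*Y - 293 = -293 + 16*Y)
-x(92, j) = -(-293 + 16*(2/343)) = -(-293 + 32/343) = -1*(-100467/343) = 100467/343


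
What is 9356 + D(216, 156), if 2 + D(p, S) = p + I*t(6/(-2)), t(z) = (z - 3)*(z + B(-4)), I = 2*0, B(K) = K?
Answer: 9570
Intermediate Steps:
I = 0
t(z) = (-4 + z)*(-3 + z) (t(z) = (z - 3)*(z - 4) = (-3 + z)*(-4 + z) = (-4 + z)*(-3 + z))
D(p, S) = -2 + p (D(p, S) = -2 + (p + 0*(12 + (6/(-2))² - 42/(-2))) = -2 + (p + 0*(12 + (6*(-½))² - 42*(-1)/2)) = -2 + (p + 0*(12 + (-3)² - 7*(-3))) = -2 + (p + 0*(12 + 9 + 21)) = -2 + (p + 0*42) = -2 + (p + 0) = -2 + p)
9356 + D(216, 156) = 9356 + (-2 + 216) = 9356 + 214 = 9570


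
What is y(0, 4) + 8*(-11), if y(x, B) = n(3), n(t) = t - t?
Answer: -88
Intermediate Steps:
n(t) = 0
y(x, B) = 0
y(0, 4) + 8*(-11) = 0 + 8*(-11) = 0 - 88 = -88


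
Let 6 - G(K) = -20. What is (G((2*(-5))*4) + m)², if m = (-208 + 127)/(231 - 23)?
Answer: 28376929/43264 ≈ 655.90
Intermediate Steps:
G(K) = 26 (G(K) = 6 - 1*(-20) = 6 + 20 = 26)
m = -81/208 ≈ -0.38942
(G((2*(-5))*4) + m)² = (26 - 81/208)² = (5327/208)² = 28376929/43264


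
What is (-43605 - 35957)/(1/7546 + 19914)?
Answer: -600374852/150271045 ≈ -3.9953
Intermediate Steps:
(-43605 - 35957)/(1/7546 + 19914) = -79562/(1/7546 + 19914) = -79562/150271045/7546 = -79562*7546/150271045 = -600374852/150271045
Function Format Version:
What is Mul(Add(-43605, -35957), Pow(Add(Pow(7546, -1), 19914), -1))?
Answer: Rational(-600374852, 150271045) ≈ -3.9953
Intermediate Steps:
Mul(Add(-43605, -35957), Pow(Add(Pow(7546, -1), 19914), -1)) = Mul(-79562, Pow(Add(Rational(1, 7546), 19914), -1)) = Mul(-79562, Pow(Rational(150271045, 7546), -1)) = Mul(-79562, Rational(7546, 150271045)) = Rational(-600374852, 150271045)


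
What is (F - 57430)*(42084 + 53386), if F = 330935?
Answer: 26111522350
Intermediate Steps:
(F - 57430)*(42084 + 53386) = (330935 - 57430)*(42084 + 53386) = 273505*95470 = 26111522350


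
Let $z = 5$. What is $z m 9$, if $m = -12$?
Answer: $-540$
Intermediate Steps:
$z m 9 = 5 \left(-12\right) 9 = \left(-60\right) 9 = -540$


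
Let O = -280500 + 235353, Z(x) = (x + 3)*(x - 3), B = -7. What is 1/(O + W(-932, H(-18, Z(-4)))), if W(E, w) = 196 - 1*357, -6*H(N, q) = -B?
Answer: -1/45308 ≈ -2.2071e-5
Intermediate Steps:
Z(x) = (-3 + x)*(3 + x) (Z(x) = (3 + x)*(-3 + x) = (-3 + x)*(3 + x))
H(N, q) = -7/6 (H(N, q) = -(-1)*(-7)/6 = -⅙*7 = -7/6)
W(E, w) = -161 (W(E, w) = 196 - 357 = -161)
O = -45147
1/(O + W(-932, H(-18, Z(-4)))) = 1/(-45147 - 161) = 1/(-45308) = -1/45308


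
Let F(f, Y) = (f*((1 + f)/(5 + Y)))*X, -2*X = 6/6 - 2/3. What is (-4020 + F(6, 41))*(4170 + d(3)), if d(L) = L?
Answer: -771700371/46 ≈ -1.6776e+7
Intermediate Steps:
X = -1/6 (X = -(6/6 - 2/3)/2 = -(6*(1/6) - 2*1/3)/2 = -(1 - 2/3)/2 = -1/2*1/3 = -1/6 ≈ -0.16667)
F(f, Y) = -f*(1 + f)/(6*(5 + Y)) (F(f, Y) = (f*((1 + f)/(5 + Y)))*(-1/6) = (f*(1 + f)/(5 + Y))*(-1/6) = -f*(1 + f)/(6*(5 + Y)))
(-4020 + F(6, 41))*(4170 + d(3)) = (-4020 - 1*6*(1 + 6)/(30 + 6*41))*(4170 + 3) = (-4020 - 1*6*7/(30 + 246))*4173 = (-4020 - 1*6*7/276)*4173 = (-4020 - 1*6*1/276*7)*4173 = (-4020 - 7/46)*4173 = -184927/46*4173 = -771700371/46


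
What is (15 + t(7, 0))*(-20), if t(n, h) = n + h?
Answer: -440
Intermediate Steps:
t(n, h) = h + n
(15 + t(7, 0))*(-20) = (15 + (0 + 7))*(-20) = (15 + 7)*(-20) = 22*(-20) = -440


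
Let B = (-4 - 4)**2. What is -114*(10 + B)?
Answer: -8436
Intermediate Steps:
B = 64 (B = (-8)**2 = 64)
-114*(10 + B) = -114*(10 + 64) = -114*74 = -8436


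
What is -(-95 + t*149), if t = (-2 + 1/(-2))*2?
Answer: 840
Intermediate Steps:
t = -5 (t = (-2 - ½)*2 = -5/2*2 = -5)
-(-95 + t*149) = -(-95 - 5*149) = -(-95 - 745) = -1*(-840) = 840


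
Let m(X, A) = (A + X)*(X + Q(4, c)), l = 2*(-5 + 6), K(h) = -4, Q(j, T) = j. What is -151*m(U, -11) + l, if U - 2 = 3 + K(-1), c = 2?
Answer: 7552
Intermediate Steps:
U = 1 (U = 2 + (3 - 4) = 2 - 1 = 1)
l = 2 (l = 2*1 = 2)
m(X, A) = (4 + X)*(A + X) (m(X, A) = (A + X)*(X + 4) = (A + X)*(4 + X) = (4 + X)*(A + X))
-151*m(U, -11) + l = -151*(1² + 4*(-11) + 4*1 - 11*1) + 2 = -151*(1 - 44 + 4 - 11) + 2 = -151*(-50) + 2 = 7550 + 2 = 7552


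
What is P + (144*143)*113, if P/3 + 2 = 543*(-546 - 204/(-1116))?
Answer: 44570367/31 ≈ 1.4378e+6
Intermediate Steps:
P = -27563409/31 (P = -6 + 3*(543*(-546 - 204/(-1116))) = -6 + 3*(543*(-546 - 204*(-1/1116))) = -6 + 3*(543*(-546 + 17/93)) = -6 + 3*(543*(-50761/93)) = -6 + 3*(-9187741/31) = -6 - 27563223/31 = -27563409/31 ≈ -8.8914e+5)
P + (144*143)*113 = -27563409/31 + (144*143)*113 = -27563409/31 + 20592*113 = -27563409/31 + 2326896 = 44570367/31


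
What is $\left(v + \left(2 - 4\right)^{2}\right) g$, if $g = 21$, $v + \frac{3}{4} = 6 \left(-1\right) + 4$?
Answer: $\frac{105}{4} \approx 26.25$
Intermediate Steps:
$v = - \frac{11}{4}$ ($v = - \frac{3}{4} + \left(6 \left(-1\right) + 4\right) = - \frac{3}{4} + \left(-6 + 4\right) = - \frac{3}{4} - 2 = - \frac{11}{4} \approx -2.75$)
$\left(v + \left(2 - 4\right)^{2}\right) g = \left(- \frac{11}{4} + \left(2 - 4\right)^{2}\right) 21 = \left(- \frac{11}{4} + \left(-2\right)^{2}\right) 21 = \left(- \frac{11}{4} + 4\right) 21 = \frac{5}{4} \cdot 21 = \frac{105}{4}$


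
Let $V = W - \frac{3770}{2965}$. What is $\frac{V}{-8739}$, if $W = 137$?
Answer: $- \frac{8943}{575803} \approx -0.015531$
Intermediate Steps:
$V = \frac{80487}{593}$ ($V = 137 - \frac{3770}{2965} = 137 - \frac{754}{593} = \frac{80487}{593} \approx 135.73$)
$\frac{V}{-8739} = \frac{80487}{593 \left(-8739\right)} = \frac{80487}{593} \left(- \frac{1}{8739}\right) = - \frac{8943}{575803}$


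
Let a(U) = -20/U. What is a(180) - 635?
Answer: -5716/9 ≈ -635.11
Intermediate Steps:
a(180) - 635 = -20/180 - 635 = -20*1/180 - 635 = -⅑ - 635 = -5716/9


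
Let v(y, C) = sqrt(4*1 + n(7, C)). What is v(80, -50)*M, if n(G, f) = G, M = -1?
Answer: -sqrt(11) ≈ -3.3166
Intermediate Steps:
v(y, C) = sqrt(11) (v(y, C) = sqrt(4*1 + 7) = sqrt(4 + 7) = sqrt(11))
v(80, -50)*M = sqrt(11)*(-1) = -sqrt(11)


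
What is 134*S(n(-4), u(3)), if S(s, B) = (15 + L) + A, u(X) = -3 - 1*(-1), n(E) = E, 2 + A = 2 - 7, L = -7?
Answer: 134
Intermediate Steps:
A = -7 (A = -2 + (2 - 7) = -2 - 5 = -7)
u(X) = -2 (u(X) = -3 + 1 = -2)
S(s, B) = 1 (S(s, B) = (15 - 7) - 7 = 8 - 7 = 1)
134*S(n(-4), u(3)) = 134*1 = 134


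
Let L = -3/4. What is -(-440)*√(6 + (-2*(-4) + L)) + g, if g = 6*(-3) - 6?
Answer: -24 + 220*√53 ≈ 1577.6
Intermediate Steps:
L = -¾ (L = -3*¼ = -¾ ≈ -0.75000)
g = -24 (g = -18 - 6 = -24)
-(-440)*√(6 + (-2*(-4) + L)) + g = -(-440)*√(6 + (-2*(-4) - ¾)) - 24 = -(-440)*√(6 + (8 - ¾)) - 24 = -(-440)*√(6 + 29/4) - 24 = -(-440)*√(53/4) - 24 = -(-440)*√53/2 - 24 = -(-220)*√53 - 24 = 220*√53 - 24 = -24 + 220*√53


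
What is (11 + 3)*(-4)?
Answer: -56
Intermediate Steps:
(11 + 3)*(-4) = 14*(-4) = -56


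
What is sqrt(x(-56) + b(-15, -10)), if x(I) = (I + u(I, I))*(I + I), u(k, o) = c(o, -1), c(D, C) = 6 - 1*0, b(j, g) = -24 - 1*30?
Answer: sqrt(5546) ≈ 74.471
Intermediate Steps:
b(j, g) = -54 (b(j, g) = -24 - 30 = -54)
c(D, C) = 6 (c(D, C) = 6 + 0 = 6)
u(k, o) = 6
x(I) = 2*I*(6 + I) (x(I) = (I + 6)*(I + I) = (6 + I)*(2*I) = 2*I*(6 + I))
sqrt(x(-56) + b(-15, -10)) = sqrt(2*(-56)*(6 - 56) - 54) = sqrt(2*(-56)*(-50) - 54) = sqrt(5600 - 54) = sqrt(5546)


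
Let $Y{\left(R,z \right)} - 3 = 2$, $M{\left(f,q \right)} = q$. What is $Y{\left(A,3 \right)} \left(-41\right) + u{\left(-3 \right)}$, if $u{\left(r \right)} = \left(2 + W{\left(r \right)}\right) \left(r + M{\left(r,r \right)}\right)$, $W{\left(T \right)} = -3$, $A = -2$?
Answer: $-199$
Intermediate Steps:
$Y{\left(R,z \right)} = 5$ ($Y{\left(R,z \right)} = 3 + 2 = 5$)
$u{\left(r \right)} = - 2 r$ ($u{\left(r \right)} = \left(2 - 3\right) \left(r + r\right) = - 2 r$)
$Y{\left(A,3 \right)} \left(-41\right) + u{\left(-3 \right)} = 5 \left(-41\right) - -6 = -205 + 6 = -199$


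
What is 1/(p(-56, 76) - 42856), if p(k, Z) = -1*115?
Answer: -1/42971 ≈ -2.3272e-5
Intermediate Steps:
p(k, Z) = -115
1/(p(-56, 76) - 42856) = 1/(-115 - 42856) = 1/(-42971) = -1/42971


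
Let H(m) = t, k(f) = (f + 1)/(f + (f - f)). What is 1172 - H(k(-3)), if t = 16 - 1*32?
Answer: 1188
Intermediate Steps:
k(f) = (1 + f)/f (k(f) = (1 + f)/(f + 0) = (1 + f)/f)
t = -16 (t = 16 - 32 = -16)
H(m) = -16
1172 - H(k(-3)) = 1172 - 1*(-16) = 1172 + 16 = 1188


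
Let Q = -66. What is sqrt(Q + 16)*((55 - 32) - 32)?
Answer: -45*I*sqrt(2) ≈ -63.64*I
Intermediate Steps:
sqrt(Q + 16)*((55 - 32) - 32) = sqrt(-66 + 16)*((55 - 32) - 32) = sqrt(-50)*(23 - 32) = (5*I*sqrt(2))*(-9) = -45*I*sqrt(2)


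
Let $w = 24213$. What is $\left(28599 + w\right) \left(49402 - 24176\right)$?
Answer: $1332235512$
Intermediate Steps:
$\left(28599 + w\right) \left(49402 - 24176\right) = \left(28599 + 24213\right) \left(49402 - 24176\right) = 52812 \left(49402 - 24176\right) = 52812 \cdot 25226 = 1332235512$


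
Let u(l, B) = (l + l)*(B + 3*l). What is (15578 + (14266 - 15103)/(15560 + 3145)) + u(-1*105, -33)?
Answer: 552782351/6235 ≈ 88658.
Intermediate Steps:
u(l, B) = 2*l*(B + 3*l) (u(l, B) = (2*l)*(B + 3*l) = 2*l*(B + 3*l))
(15578 + (14266 - 15103)/(15560 + 3145)) + u(-1*105, -33) = (15578 + (14266 - 15103)/(15560 + 3145)) + 2*(-1*105)*(-33 + 3*(-1*105)) = (15578 - 837/18705) + 2*(-105)*(-33 + 3*(-105)) = (15578 - 837*1/18705) + 2*(-105)*(-33 - 315) = (15578 - 279/6235) + 2*(-105)*(-348) = 97128551/6235 + 73080 = 552782351/6235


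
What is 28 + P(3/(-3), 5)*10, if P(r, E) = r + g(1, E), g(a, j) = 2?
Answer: 38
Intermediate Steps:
P(r, E) = 2 + r (P(r, E) = r + 2 = 2 + r)
28 + P(3/(-3), 5)*10 = 28 + (2 + 3/(-3))*10 = 28 + (2 + 3*(-⅓))*10 = 28 + (2 - 1)*10 = 28 + 1*10 = 28 + 10 = 38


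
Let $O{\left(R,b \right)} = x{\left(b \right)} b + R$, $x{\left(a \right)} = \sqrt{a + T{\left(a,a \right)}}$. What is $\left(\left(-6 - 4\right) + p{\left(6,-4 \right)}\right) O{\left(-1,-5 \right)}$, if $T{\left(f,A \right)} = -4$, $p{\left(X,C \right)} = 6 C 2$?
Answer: $58 + 870 i \approx 58.0 + 870.0 i$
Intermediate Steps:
$p{\left(X,C \right)} = 12 C$
$x{\left(a \right)} = \sqrt{-4 + a}$ ($x{\left(a \right)} = \sqrt{a - 4} = \sqrt{-4 + a}$)
$O{\left(R,b \right)} = R + b \sqrt{-4 + b}$ ($O{\left(R,b \right)} = \sqrt{-4 + b} b + R = b \sqrt{-4 + b} + R = R + b \sqrt{-4 + b}$)
$\left(\left(-6 - 4\right) + p{\left(6,-4 \right)}\right) O{\left(-1,-5 \right)} = \left(\left(-6 - 4\right) + 12 \left(-4\right)\right) \left(-1 - 5 \sqrt{-4 - 5}\right) = \left(\left(-6 - 4\right) - 48\right) \left(-1 - 5 \sqrt{-9}\right) = \left(-10 - 48\right) \left(-1 - 5 \cdot 3 i\right) = - 58 \left(-1 - 15 i\right) = 58 + 870 i$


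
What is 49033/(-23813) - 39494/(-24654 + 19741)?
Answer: 699571493/116993269 ≈ 5.9796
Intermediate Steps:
49033/(-23813) - 39494/(-24654 + 19741) = 49033*(-1/23813) - 39494/(-4913) = -49033/23813 - 39494*(-1/4913) = -49033/23813 + 39494/4913 = 699571493/116993269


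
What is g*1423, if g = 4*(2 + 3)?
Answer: 28460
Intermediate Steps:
g = 20 (g = 4*5 = 20)
g*1423 = 20*1423 = 28460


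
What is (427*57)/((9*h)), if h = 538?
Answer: 8113/1614 ≈ 5.0266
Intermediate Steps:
(427*57)/((9*h)) = (427*57)/((9*538)) = 24339/4842 = 24339*(1/4842) = 8113/1614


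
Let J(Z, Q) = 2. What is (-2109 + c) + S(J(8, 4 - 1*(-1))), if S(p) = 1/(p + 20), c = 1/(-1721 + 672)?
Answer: -48670475/23078 ≈ -2109.0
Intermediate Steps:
c = -1/1049 (c = 1/(-1049) = -1/1049 ≈ -0.00095329)
S(p) = 1/(20 + p)
(-2109 + c) + S(J(8, 4 - 1*(-1))) = (-2109 - 1/1049) + 1/(20 + 2) = -2212342/1049 + 1/22 = -48670475/23078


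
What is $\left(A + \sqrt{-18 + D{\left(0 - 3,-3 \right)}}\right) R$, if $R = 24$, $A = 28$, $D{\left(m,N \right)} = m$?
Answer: $672 + 24 i \sqrt{21} \approx 672.0 + 109.98 i$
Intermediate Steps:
$\left(A + \sqrt{-18 + D{\left(0 - 3,-3 \right)}}\right) R = \left(28 + \sqrt{-18 + \left(0 - 3\right)}\right) 24 = \left(28 + \sqrt{-18 - 3}\right) 24 = \left(28 + \sqrt{-21}\right) 24 = \left(28 + i \sqrt{21}\right) 24 = 672 + 24 i \sqrt{21}$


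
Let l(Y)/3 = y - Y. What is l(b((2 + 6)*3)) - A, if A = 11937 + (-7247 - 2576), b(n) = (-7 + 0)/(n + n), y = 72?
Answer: -30361/16 ≈ -1897.6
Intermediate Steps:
b(n) = -7/(2*n) (b(n) = -7*1/(2*n) = -7/(2*n))
l(Y) = 216 - 3*Y (l(Y) = 3*(72 - Y) = 216 - 3*Y)
A = 2114 (A = 11937 - 9823 = 2114)
l(b((2 + 6)*3)) - A = (216 - (-21)/(2*((2 + 6)*3))) - 1*2114 = (216 - (-21)/(2*(8*3))) - 2114 = (216 - (-21)/(2*24)) - 2114 = (216 - 3*(-7/48)) - 2114 = (216 + 7/16) - 2114 = 3463/16 - 2114 = -30361/16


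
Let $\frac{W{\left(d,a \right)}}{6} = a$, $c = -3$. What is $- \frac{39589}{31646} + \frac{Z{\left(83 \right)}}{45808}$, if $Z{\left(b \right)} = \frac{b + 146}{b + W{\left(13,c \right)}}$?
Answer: $- \frac{58934896173}{47113298960} \approx -1.2509$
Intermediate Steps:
$W{\left(d,a \right)} = 6 a$
$Z{\left(b \right)} = \frac{146 + b}{-18 + b}$ ($Z{\left(b \right)} = \frac{b + 146}{b + 6 \left(-3\right)} = \frac{146 + b}{b - 18} = \frac{146 + b}{-18 + b}$)
$- \frac{39589}{31646} + \frac{Z{\left(83 \right)}}{45808} = - \frac{39589}{31646} + \frac{\frac{1}{-18 + 83} \left(146 + 83\right)}{45808} = \left(-39589\right) \frac{1}{31646} + \frac{1}{65} \cdot 229 \cdot \frac{1}{45808} = - \frac{39589}{31646} + \frac{1}{65} \cdot 229 \cdot \frac{1}{45808} = - \frac{39589}{31646} + \frac{229}{65} \cdot \frac{1}{45808} = - \frac{39589}{31646} + \frac{229}{2977520} = - \frac{58934896173}{47113298960}$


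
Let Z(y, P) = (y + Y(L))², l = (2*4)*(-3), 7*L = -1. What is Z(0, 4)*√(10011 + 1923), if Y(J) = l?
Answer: 1728*√1326 ≈ 62924.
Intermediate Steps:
L = -⅐ (L = (⅐)*(-1) = -⅐ ≈ -0.14286)
l = -24 (l = 8*(-3) = -24)
Y(J) = -24
Z(y, P) = (-24 + y)² (Z(y, P) = (y - 24)² = (-24 + y)²)
Z(0, 4)*√(10011 + 1923) = (-24 + 0)²*√(10011 + 1923) = (-24)²*√11934 = 576*(3*√1326) = 1728*√1326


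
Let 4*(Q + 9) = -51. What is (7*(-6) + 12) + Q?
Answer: -207/4 ≈ -51.750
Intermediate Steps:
Q = -87/4 (Q = -9 + (1/4)*(-51) = -9 - 51/4 = -87/4 ≈ -21.750)
(7*(-6) + 12) + Q = (7*(-6) + 12) - 87/4 = (-42 + 12) - 87/4 = -30 - 87/4 = -207/4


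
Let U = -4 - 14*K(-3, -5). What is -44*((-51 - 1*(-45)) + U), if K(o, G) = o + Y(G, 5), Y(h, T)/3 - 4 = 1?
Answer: 7832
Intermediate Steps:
Y(h, T) = 15 (Y(h, T) = 12 + 3*1 = 12 + 3 = 15)
K(o, G) = 15 + o (K(o, G) = o + 15 = 15 + o)
U = -172 (U = -4 - 14*(15 - 3) = -4 - 14*12 = -4 - 168 = -172)
-44*((-51 - 1*(-45)) + U) = -44*((-51 - 1*(-45)) - 172) = -44*((-51 + 45) - 172) = -44*(-6 - 172) = -44*(-178) = 7832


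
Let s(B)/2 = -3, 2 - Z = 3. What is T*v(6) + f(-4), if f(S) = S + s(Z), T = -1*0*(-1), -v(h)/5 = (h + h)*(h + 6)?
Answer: -10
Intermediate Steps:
v(h) = -10*h*(6 + h) (v(h) = -5*(h + h)*(h + 6) = -5*2*h*(6 + h) = -10*h*(6 + h))
T = 0 (T = 0*(-1) = 0)
Z = -1 (Z = 2 - 1*3 = 2 - 3 = -1)
s(B) = -6 (s(B) = 2*(-3) = -6)
f(S) = -6 + S (f(S) = S - 6 = -6 + S)
T*v(6) + f(-4) = 0*(-10*6*(6 + 6)) + (-6 - 4) = 0*(-10*6*12) - 10 = 0*(-720) - 10 = 0 - 10 = -10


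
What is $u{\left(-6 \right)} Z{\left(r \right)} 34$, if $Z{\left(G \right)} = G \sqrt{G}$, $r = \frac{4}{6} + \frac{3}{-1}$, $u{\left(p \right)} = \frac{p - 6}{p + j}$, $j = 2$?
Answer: $- \frac{238 i \sqrt{21}}{3} \approx - 363.55 i$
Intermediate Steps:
$u{\left(p \right)} = \frac{-6 + p}{2 + p}$ ($u{\left(p \right)} = \frac{p - 6}{p + 2} = \frac{-6 + p}{2 + p}$)
$r = - \frac{7}{3}$ ($r = 4 \cdot \frac{1}{6} + 3 \left(-1\right) = \frac{2}{3} - 3 = - \frac{7}{3} \approx -2.3333$)
$Z{\left(G \right)} = G^{\frac{3}{2}}$
$u{\left(-6 \right)} Z{\left(r \right)} 34 = \frac{-6 - 6}{2 - 6} \left(- \frac{7}{3}\right)^{\frac{3}{2}} \cdot 34 = \frac{1}{-4} \left(-12\right) \left(- \frac{7 i \sqrt{21}}{9}\right) 34 = \left(- \frac{1}{4}\right) \left(-12\right) \left(- \frac{7 i \sqrt{21}}{9}\right) 34 = 3 \left(- \frac{7 i \sqrt{21}}{9}\right) 34 = - \frac{7 i \sqrt{21}}{3} \cdot 34 = - \frac{238 i \sqrt{21}}{3}$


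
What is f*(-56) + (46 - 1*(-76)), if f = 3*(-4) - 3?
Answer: 962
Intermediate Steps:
f = -15 (f = -12 - 3 = -15)
f*(-56) + (46 - 1*(-76)) = -15*(-56) + (46 - 1*(-76)) = 840 + (46 + 76) = 840 + 122 = 962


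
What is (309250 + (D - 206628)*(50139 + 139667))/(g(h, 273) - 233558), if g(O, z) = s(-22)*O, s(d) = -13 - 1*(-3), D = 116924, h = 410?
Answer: 8513024087/118829 ≈ 71641.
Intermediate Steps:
s(d) = -10 (s(d) = -13 + 3 = -10)
g(O, z) = -10*O
(309250 + (D - 206628)*(50139 + 139667))/(g(h, 273) - 233558) = (309250 + (116924 - 206628)*(50139 + 139667))/(-10*410 - 233558) = (309250 - 89704*189806)/(-4100 - 233558) = (309250 - 17026357424)/(-237658) = -17026048174*(-1/237658) = 8513024087/118829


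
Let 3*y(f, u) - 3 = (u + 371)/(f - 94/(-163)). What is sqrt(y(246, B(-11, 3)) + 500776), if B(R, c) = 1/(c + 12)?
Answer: sqrt(710995083122330)/37680 ≈ 707.66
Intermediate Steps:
B(R, c) = 1/(12 + c)
y(f, u) = 1 + (371 + u)/(3*(94/163 + f)) (y(f, u) = 1 + ((u + 371)/(f - 94/(-163)))/3 = 1 + ((371 + u)/(f - 94*(-1/163)))/3 = 1 + ((371 + u)/(f + 94/163))/3 = 1 + ((371 + u)/(94/163 + f))/3 = 1 + (371 + u)/(3*(94/163 + f)))
sqrt(y(246, B(-11, 3)) + 500776) = sqrt((60755 + 163/(12 + 3) + 489*246)/(3*(94 + 163*246)) + 500776) = sqrt((60755 + 163/15 + 120294)/(3*(94 + 40098)) + 500776) = sqrt((1/3)*(60755 + 163*(1/15) + 120294)/40192 + 500776) = sqrt((1/3)*(1/40192)*(60755 + 163/15 + 120294) + 500776) = sqrt((1/3)*(1/40192)*(2715898/15) + 500776) = sqrt(1357949/904320 + 500776) = sqrt(452863110269/904320) = sqrt(710995083122330)/37680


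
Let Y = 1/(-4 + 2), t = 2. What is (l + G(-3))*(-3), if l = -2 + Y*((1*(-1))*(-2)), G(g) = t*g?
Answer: 27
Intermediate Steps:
G(g) = 2*g
Y = -½ (Y = 1/(-2) = -½ ≈ -0.50000)
l = -3 (l = -2 - 1*(-1)*(-2)/2 = -2 - (-1)*(-2)/2 = -2 - ½*2 = -2 - 1 = -3)
(l + G(-3))*(-3) = (-3 + 2*(-3))*(-3) = (-3 - 6)*(-3) = -9*(-3) = 27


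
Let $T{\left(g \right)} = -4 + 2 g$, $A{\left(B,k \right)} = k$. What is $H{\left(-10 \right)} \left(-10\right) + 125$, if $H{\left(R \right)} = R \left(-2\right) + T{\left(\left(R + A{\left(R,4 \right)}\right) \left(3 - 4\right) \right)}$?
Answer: $-155$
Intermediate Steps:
$H{\left(R \right)} = -12 - 4 R$ ($H{\left(R \right)} = R \left(-2\right) + \left(-4 + 2 \left(R + 4\right) \left(3 - 4\right)\right) = - 2 R + \left(-4 + 2 \left(4 + R\right) \left(-1\right)\right) = - 2 R + \left(-4 + 2 \left(-4 - R\right)\right) = - 2 R - \left(12 + 2 R\right) = -12 - 4 R$)
$H{\left(-10 \right)} \left(-10\right) + 125 = \left(-12 - -40\right) \left(-10\right) + 125 = \left(-12 + 40\right) \left(-10\right) + 125 = 28 \left(-10\right) + 125 = -280 + 125 = -155$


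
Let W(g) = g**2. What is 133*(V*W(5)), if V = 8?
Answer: 26600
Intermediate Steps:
133*(V*W(5)) = 133*(8*5**2) = 133*(8*25) = 133*200 = 26600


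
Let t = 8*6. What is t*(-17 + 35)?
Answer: 864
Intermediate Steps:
t = 48
t*(-17 + 35) = 48*(-17 + 35) = 48*18 = 864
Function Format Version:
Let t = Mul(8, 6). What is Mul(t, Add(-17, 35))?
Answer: 864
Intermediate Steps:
t = 48
Mul(t, Add(-17, 35)) = Mul(48, Add(-17, 35)) = Mul(48, 18) = 864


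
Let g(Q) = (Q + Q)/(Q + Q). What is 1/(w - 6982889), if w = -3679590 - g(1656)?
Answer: -1/10662480 ≈ -9.3787e-8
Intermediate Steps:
g(Q) = 1 (g(Q) = (2*Q)/((2*Q)) = (2*Q)*(1/(2*Q)) = 1)
w = -3679591 (w = -3679590 - 1*1 = -3679590 - 1 = -3679591)
1/(w - 6982889) = 1/(-3679591 - 6982889) = 1/(-10662480) = -1/10662480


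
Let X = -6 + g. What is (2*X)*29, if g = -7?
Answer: -754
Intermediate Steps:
X = -13 (X = -6 - 7 = -13)
(2*X)*29 = (2*(-13))*29 = -26*29 = -754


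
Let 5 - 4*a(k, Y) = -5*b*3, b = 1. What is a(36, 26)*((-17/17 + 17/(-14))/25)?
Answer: -31/70 ≈ -0.44286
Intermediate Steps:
a(k, Y) = 5 (a(k, Y) = 5/4 - (-5*1)*3/4 = 5/4 - (-5)*3/4 = 5/4 - ¼*(-15) = 5/4 + 15/4 = 5)
a(36, 26)*((-17/17 + 17/(-14))/25) = 5*((-17/17 + 17/(-14))/25) = 5*((-17*1/17 + 17*(-1/14))*(1/25)) = 5*((-1 - 17/14)*(1/25)) = 5*(-31/14*1/25) = 5*(-31/350) = -31/70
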